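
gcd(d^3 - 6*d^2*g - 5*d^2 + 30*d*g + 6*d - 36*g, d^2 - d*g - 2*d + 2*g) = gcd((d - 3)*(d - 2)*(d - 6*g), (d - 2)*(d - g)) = d - 2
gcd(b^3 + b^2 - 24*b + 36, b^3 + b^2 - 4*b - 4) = b - 2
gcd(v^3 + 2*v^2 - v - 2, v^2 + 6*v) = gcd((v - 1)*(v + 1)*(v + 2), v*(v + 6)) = 1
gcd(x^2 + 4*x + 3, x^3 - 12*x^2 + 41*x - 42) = 1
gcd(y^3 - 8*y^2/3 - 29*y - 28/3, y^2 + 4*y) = y + 4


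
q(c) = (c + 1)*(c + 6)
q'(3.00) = 13.00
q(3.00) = 36.00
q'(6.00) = 19.00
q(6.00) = 84.00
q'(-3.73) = -0.46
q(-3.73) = -6.20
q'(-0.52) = 5.96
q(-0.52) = 2.63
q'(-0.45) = 6.10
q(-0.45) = 3.05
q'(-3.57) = -0.14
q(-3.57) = -6.25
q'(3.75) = 14.50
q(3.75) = 46.31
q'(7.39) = 21.78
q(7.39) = 112.34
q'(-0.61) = 5.78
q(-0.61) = 2.10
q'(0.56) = 8.12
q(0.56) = 10.23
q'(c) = 2*c + 7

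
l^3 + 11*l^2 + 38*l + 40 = (l + 2)*(l + 4)*(l + 5)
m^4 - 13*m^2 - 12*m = m*(m - 4)*(m + 1)*(m + 3)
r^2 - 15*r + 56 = (r - 8)*(r - 7)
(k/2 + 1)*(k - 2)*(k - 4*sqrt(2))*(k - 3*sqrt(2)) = k^4/2 - 7*sqrt(2)*k^3/2 + 10*k^2 + 14*sqrt(2)*k - 48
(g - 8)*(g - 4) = g^2 - 12*g + 32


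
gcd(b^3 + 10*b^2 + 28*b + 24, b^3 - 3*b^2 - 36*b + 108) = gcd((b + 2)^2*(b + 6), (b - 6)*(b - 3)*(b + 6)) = b + 6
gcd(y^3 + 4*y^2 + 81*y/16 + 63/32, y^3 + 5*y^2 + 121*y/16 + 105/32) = y^2 + 5*y/2 + 21/16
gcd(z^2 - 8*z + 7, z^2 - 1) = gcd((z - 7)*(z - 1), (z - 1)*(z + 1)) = z - 1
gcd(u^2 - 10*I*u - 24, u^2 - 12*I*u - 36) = u - 6*I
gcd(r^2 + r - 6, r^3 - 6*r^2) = 1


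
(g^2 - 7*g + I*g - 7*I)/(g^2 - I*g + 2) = (g - 7)/(g - 2*I)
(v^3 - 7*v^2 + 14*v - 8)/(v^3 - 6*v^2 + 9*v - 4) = (v - 2)/(v - 1)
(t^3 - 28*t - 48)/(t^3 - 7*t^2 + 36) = (t + 4)/(t - 3)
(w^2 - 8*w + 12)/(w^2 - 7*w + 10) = (w - 6)/(w - 5)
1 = 1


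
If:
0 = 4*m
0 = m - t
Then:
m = 0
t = 0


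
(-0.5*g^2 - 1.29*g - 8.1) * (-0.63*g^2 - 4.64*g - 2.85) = 0.315*g^4 + 3.1327*g^3 + 12.5136*g^2 + 41.2605*g + 23.085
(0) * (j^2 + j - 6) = 0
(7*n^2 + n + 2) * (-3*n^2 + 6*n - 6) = -21*n^4 + 39*n^3 - 42*n^2 + 6*n - 12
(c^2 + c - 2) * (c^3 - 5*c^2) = c^5 - 4*c^4 - 7*c^3 + 10*c^2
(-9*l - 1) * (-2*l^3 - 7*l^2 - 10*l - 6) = 18*l^4 + 65*l^3 + 97*l^2 + 64*l + 6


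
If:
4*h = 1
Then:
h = 1/4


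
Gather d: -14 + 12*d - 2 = 12*d - 16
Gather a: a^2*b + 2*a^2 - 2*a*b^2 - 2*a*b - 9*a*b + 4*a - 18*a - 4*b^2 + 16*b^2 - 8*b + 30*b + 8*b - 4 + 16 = a^2*(b + 2) + a*(-2*b^2 - 11*b - 14) + 12*b^2 + 30*b + 12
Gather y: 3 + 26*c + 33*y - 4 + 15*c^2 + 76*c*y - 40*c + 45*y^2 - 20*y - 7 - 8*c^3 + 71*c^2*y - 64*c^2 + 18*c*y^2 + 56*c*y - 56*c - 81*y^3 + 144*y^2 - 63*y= -8*c^3 - 49*c^2 - 70*c - 81*y^3 + y^2*(18*c + 189) + y*(71*c^2 + 132*c - 50) - 8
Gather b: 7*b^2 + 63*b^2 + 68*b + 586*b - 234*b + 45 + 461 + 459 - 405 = 70*b^2 + 420*b + 560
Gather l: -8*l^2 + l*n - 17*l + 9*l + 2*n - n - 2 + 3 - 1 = -8*l^2 + l*(n - 8) + n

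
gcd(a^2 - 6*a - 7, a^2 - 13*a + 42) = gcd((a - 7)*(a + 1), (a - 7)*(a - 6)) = a - 7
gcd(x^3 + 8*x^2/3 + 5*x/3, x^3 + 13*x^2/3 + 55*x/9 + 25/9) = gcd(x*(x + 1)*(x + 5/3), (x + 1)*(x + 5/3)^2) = x^2 + 8*x/3 + 5/3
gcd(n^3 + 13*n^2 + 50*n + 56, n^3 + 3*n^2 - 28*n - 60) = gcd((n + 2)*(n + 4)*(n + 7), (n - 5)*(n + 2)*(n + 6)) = n + 2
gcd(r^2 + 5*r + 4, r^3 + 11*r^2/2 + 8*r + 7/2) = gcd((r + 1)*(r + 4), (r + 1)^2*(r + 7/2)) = r + 1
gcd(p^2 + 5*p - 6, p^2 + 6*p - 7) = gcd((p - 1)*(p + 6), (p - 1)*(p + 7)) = p - 1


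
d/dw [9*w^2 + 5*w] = 18*w + 5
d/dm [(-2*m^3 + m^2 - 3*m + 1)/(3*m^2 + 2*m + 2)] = (-6*m^4 - 8*m^3 - m^2 - 2*m - 8)/(9*m^4 + 12*m^3 + 16*m^2 + 8*m + 4)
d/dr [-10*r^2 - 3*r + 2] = -20*r - 3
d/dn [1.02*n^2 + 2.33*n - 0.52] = 2.04*n + 2.33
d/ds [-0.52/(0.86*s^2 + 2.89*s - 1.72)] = (0.8944*s + 1.5028)/(0.86*s^2 + 2.89*s - 1.72)^2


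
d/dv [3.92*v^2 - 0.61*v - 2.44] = 7.84*v - 0.61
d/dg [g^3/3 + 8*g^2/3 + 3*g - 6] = g^2 + 16*g/3 + 3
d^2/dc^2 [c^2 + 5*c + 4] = 2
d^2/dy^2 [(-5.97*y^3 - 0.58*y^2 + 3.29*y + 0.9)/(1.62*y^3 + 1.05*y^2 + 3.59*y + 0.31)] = (17.265636*y^6 + 260.127612*y^5 + 118.137852*y^4 - 148.066074*y^3 - 21.199374*y^2 + 7.77574799999999*y + 15.178322)/(4.251528*y^9 + 8.26686*y^8 + 33.622938*y^7 + 40.237857*y^6 + 77.673951*y^5 + 52.440228*y^4 + 53.746595*y^3 + 12.288648*y^2 + 1.034997*y + 0.029791)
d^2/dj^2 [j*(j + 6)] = 2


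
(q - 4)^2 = q^2 - 8*q + 16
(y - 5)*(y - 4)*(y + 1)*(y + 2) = y^4 - 6*y^3 - 5*y^2 + 42*y + 40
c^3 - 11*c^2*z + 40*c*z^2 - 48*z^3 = (c - 4*z)^2*(c - 3*z)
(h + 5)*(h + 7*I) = h^2 + 5*h + 7*I*h + 35*I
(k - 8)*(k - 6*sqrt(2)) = k^2 - 6*sqrt(2)*k - 8*k + 48*sqrt(2)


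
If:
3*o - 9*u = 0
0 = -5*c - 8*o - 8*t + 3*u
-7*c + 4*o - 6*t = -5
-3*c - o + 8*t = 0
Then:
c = 2/5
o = -2/5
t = 1/10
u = -2/15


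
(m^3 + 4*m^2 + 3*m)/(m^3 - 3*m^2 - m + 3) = m*(m + 3)/(m^2 - 4*m + 3)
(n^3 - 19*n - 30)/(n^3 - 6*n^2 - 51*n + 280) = (n^2 + 5*n + 6)/(n^2 - n - 56)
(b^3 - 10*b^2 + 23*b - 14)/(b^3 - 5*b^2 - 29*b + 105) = (b^2 - 3*b + 2)/(b^2 + 2*b - 15)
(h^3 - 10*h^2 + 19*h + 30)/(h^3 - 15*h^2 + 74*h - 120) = (h + 1)/(h - 4)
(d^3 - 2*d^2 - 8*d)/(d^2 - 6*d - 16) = d*(d - 4)/(d - 8)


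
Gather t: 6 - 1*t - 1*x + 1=-t - x + 7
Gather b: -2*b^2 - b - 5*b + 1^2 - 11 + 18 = -2*b^2 - 6*b + 8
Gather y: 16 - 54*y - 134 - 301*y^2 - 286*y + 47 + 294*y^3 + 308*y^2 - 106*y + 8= 294*y^3 + 7*y^2 - 446*y - 63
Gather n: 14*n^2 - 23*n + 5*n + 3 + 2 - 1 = 14*n^2 - 18*n + 4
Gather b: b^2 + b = b^2 + b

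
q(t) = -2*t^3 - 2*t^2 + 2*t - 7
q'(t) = -6*t^2 - 4*t + 2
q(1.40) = -13.61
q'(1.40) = -15.36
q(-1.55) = -7.46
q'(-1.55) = -6.22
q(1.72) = -19.65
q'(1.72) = -22.63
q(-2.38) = 3.87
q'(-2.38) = -22.47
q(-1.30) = -8.59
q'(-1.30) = -2.94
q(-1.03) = -9.00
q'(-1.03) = -0.25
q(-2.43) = 5.03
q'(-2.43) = -23.71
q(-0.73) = -8.75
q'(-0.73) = 1.72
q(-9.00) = 1271.00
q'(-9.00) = -448.00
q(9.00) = -1609.00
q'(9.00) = -520.00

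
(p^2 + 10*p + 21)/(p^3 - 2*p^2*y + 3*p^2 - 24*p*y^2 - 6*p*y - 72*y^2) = (-p - 7)/(-p^2 + 2*p*y + 24*y^2)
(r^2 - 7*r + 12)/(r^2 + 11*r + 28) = (r^2 - 7*r + 12)/(r^2 + 11*r + 28)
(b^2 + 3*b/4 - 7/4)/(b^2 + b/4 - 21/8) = 2*(b - 1)/(2*b - 3)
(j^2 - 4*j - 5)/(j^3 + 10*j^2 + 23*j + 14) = (j - 5)/(j^2 + 9*j + 14)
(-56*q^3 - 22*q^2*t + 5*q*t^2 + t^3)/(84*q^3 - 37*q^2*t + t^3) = (-2*q - t)/(3*q - t)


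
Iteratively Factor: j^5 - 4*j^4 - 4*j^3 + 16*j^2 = (j + 2)*(j^4 - 6*j^3 + 8*j^2) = (j - 4)*(j + 2)*(j^3 - 2*j^2) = j*(j - 4)*(j + 2)*(j^2 - 2*j) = j*(j - 4)*(j - 2)*(j + 2)*(j)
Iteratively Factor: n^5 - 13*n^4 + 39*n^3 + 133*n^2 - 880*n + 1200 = (n - 5)*(n^4 - 8*n^3 - n^2 + 128*n - 240) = (n - 5)^2*(n^3 - 3*n^2 - 16*n + 48) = (n - 5)^2*(n + 4)*(n^2 - 7*n + 12) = (n - 5)^2*(n - 4)*(n + 4)*(n - 3)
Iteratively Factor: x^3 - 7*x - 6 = (x + 2)*(x^2 - 2*x - 3) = (x + 1)*(x + 2)*(x - 3)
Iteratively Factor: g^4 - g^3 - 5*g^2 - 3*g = (g - 3)*(g^3 + 2*g^2 + g) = g*(g - 3)*(g^2 + 2*g + 1) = g*(g - 3)*(g + 1)*(g + 1)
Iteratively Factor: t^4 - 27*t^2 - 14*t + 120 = (t - 2)*(t^3 + 2*t^2 - 23*t - 60) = (t - 2)*(t + 3)*(t^2 - t - 20) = (t - 5)*(t - 2)*(t + 3)*(t + 4)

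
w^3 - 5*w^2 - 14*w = w*(w - 7)*(w + 2)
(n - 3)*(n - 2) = n^2 - 5*n + 6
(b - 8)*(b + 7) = b^2 - b - 56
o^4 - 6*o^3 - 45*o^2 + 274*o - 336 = (o - 8)*(o - 3)*(o - 2)*(o + 7)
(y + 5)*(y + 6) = y^2 + 11*y + 30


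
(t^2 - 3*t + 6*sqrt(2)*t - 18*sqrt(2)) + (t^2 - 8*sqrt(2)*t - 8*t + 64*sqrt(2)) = 2*t^2 - 11*t - 2*sqrt(2)*t + 46*sqrt(2)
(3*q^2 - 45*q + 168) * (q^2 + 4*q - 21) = 3*q^4 - 33*q^3 - 75*q^2 + 1617*q - 3528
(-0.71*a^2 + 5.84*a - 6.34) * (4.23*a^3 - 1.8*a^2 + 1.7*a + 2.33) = -3.0033*a^5 + 25.9812*a^4 - 38.5372*a^3 + 19.6857*a^2 + 2.8292*a - 14.7722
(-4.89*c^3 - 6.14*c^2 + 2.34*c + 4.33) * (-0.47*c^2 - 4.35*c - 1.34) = 2.2983*c^5 + 24.1573*c^4 + 32.1618*c^3 - 3.9865*c^2 - 21.9711*c - 5.8022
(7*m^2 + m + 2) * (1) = 7*m^2 + m + 2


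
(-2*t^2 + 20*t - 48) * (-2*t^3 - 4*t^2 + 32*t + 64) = 4*t^5 - 32*t^4 - 48*t^3 + 704*t^2 - 256*t - 3072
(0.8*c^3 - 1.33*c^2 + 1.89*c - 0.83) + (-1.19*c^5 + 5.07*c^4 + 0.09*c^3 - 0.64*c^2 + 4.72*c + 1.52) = -1.19*c^5 + 5.07*c^4 + 0.89*c^3 - 1.97*c^2 + 6.61*c + 0.69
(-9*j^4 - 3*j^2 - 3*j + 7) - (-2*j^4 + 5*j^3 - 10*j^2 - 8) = -7*j^4 - 5*j^3 + 7*j^2 - 3*j + 15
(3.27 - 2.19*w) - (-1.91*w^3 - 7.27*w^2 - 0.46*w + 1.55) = 1.91*w^3 + 7.27*w^2 - 1.73*w + 1.72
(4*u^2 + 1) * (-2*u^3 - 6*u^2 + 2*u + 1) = -8*u^5 - 24*u^4 + 6*u^3 - 2*u^2 + 2*u + 1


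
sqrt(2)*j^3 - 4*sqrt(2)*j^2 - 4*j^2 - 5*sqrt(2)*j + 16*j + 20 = (j - 5)*(j - 2*sqrt(2))*(sqrt(2)*j + sqrt(2))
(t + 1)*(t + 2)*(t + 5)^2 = t^4 + 13*t^3 + 57*t^2 + 95*t + 50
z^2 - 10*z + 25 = (z - 5)^2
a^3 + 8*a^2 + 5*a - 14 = (a - 1)*(a + 2)*(a + 7)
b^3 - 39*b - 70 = (b - 7)*(b + 2)*(b + 5)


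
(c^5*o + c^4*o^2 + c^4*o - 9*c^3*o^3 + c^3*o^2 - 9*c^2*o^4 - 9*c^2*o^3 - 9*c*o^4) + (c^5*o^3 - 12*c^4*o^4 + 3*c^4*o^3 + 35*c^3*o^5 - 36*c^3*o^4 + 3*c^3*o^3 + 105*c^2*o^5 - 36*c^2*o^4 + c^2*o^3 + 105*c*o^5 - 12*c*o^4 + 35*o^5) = c^5*o^3 + c^5*o - 12*c^4*o^4 + 3*c^4*o^3 + c^4*o^2 + c^4*o + 35*c^3*o^5 - 36*c^3*o^4 - 6*c^3*o^3 + c^3*o^2 + 105*c^2*o^5 - 45*c^2*o^4 - 8*c^2*o^3 + 105*c*o^5 - 21*c*o^4 + 35*o^5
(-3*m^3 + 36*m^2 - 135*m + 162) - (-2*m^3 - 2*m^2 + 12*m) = -m^3 + 38*m^2 - 147*m + 162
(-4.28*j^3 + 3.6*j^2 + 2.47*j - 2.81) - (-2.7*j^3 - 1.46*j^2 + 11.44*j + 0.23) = -1.58*j^3 + 5.06*j^2 - 8.97*j - 3.04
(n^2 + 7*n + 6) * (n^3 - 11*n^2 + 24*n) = n^5 - 4*n^4 - 47*n^3 + 102*n^2 + 144*n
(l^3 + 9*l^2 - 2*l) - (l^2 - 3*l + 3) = l^3 + 8*l^2 + l - 3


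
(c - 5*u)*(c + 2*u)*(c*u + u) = c^3*u - 3*c^2*u^2 + c^2*u - 10*c*u^3 - 3*c*u^2 - 10*u^3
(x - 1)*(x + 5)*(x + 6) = x^3 + 10*x^2 + 19*x - 30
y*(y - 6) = y^2 - 6*y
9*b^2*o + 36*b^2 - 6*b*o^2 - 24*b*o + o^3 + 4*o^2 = (-3*b + o)^2*(o + 4)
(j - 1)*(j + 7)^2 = j^3 + 13*j^2 + 35*j - 49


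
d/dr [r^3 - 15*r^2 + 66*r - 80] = 3*r^2 - 30*r + 66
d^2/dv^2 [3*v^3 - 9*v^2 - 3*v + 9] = 18*v - 18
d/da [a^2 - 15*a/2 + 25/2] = 2*a - 15/2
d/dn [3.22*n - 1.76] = 3.22000000000000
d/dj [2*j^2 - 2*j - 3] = 4*j - 2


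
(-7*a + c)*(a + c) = -7*a^2 - 6*a*c + c^2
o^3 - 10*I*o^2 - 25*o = o*(o - 5*I)^2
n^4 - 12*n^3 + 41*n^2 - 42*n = n*(n - 7)*(n - 3)*(n - 2)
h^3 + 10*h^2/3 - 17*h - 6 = (h - 3)*(h + 1/3)*(h + 6)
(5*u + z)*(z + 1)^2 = 5*u*z^2 + 10*u*z + 5*u + z^3 + 2*z^2 + z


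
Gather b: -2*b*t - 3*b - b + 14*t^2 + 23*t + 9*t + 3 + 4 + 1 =b*(-2*t - 4) + 14*t^2 + 32*t + 8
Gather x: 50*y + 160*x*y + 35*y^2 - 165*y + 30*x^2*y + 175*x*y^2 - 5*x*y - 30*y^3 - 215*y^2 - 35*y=30*x^2*y + x*(175*y^2 + 155*y) - 30*y^3 - 180*y^2 - 150*y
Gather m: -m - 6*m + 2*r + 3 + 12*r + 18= -7*m + 14*r + 21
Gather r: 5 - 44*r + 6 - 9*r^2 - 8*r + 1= -9*r^2 - 52*r + 12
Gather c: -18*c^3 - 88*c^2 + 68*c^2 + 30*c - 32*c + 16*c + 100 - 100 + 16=-18*c^3 - 20*c^2 + 14*c + 16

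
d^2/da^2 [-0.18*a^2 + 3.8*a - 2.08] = -0.360000000000000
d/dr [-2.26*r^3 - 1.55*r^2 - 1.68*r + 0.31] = -6.78*r^2 - 3.1*r - 1.68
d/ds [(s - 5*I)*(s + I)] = 2*s - 4*I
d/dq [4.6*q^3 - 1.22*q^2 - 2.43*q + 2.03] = 13.8*q^2 - 2.44*q - 2.43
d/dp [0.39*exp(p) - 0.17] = 0.39*exp(p)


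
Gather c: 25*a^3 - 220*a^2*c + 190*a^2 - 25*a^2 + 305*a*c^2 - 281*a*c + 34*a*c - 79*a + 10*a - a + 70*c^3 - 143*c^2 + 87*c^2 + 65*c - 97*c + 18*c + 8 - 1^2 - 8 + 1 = 25*a^3 + 165*a^2 - 70*a + 70*c^3 + c^2*(305*a - 56) + c*(-220*a^2 - 247*a - 14)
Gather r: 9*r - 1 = 9*r - 1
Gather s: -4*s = -4*s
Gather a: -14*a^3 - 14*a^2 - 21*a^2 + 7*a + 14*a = -14*a^3 - 35*a^2 + 21*a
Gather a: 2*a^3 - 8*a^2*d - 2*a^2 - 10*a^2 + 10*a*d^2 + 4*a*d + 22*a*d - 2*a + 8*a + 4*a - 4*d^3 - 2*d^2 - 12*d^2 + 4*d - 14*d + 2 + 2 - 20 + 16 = 2*a^3 + a^2*(-8*d - 12) + a*(10*d^2 + 26*d + 10) - 4*d^3 - 14*d^2 - 10*d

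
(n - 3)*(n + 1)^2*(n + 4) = n^4 + 3*n^3 - 9*n^2 - 23*n - 12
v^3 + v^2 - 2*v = v*(v - 1)*(v + 2)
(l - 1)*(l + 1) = l^2 - 1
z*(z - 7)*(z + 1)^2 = z^4 - 5*z^3 - 13*z^2 - 7*z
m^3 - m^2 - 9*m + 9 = (m - 3)*(m - 1)*(m + 3)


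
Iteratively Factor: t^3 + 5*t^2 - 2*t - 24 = (t + 3)*(t^2 + 2*t - 8) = (t - 2)*(t + 3)*(t + 4)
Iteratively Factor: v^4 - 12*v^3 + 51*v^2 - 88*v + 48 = (v - 3)*(v^3 - 9*v^2 + 24*v - 16) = (v - 4)*(v - 3)*(v^2 - 5*v + 4) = (v - 4)^2*(v - 3)*(v - 1)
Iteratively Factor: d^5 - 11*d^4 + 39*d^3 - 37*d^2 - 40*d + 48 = (d - 3)*(d^4 - 8*d^3 + 15*d^2 + 8*d - 16) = (d - 4)*(d - 3)*(d^3 - 4*d^2 - d + 4) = (d - 4)*(d - 3)*(d + 1)*(d^2 - 5*d + 4) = (d - 4)*(d - 3)*(d - 1)*(d + 1)*(d - 4)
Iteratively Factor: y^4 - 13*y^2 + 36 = (y + 3)*(y^3 - 3*y^2 - 4*y + 12) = (y - 2)*(y + 3)*(y^2 - y - 6) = (y - 3)*(y - 2)*(y + 3)*(y + 2)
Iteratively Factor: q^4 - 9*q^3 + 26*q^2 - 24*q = (q - 3)*(q^3 - 6*q^2 + 8*q) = (q - 4)*(q - 3)*(q^2 - 2*q) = (q - 4)*(q - 3)*(q - 2)*(q)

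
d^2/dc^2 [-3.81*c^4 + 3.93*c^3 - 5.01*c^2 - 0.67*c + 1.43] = -45.72*c^2 + 23.58*c - 10.02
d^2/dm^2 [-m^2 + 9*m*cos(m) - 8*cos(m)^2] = -9*m*cos(m) - 32*sin(m)^2 - 18*sin(m) + 14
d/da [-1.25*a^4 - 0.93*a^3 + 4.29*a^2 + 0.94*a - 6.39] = -5.0*a^3 - 2.79*a^2 + 8.58*a + 0.94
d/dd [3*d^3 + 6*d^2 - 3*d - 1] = 9*d^2 + 12*d - 3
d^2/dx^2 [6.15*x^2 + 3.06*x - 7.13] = 12.3000000000000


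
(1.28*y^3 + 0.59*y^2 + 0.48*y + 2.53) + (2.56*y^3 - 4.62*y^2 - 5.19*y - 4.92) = 3.84*y^3 - 4.03*y^2 - 4.71*y - 2.39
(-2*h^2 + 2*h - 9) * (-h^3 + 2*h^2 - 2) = 2*h^5 - 6*h^4 + 13*h^3 - 14*h^2 - 4*h + 18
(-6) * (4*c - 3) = 18 - 24*c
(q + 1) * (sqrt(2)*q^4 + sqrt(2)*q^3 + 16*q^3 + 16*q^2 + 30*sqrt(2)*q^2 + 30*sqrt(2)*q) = sqrt(2)*q^5 + 2*sqrt(2)*q^4 + 16*q^4 + 32*q^3 + 31*sqrt(2)*q^3 + 16*q^2 + 60*sqrt(2)*q^2 + 30*sqrt(2)*q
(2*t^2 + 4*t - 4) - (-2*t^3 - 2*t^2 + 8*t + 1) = 2*t^3 + 4*t^2 - 4*t - 5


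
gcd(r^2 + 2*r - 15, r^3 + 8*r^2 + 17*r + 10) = r + 5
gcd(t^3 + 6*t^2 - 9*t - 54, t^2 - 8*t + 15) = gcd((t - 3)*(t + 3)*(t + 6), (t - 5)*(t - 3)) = t - 3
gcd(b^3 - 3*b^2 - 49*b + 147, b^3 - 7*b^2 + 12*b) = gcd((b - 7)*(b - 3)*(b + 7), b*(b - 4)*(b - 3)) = b - 3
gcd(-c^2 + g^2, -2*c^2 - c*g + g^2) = c + g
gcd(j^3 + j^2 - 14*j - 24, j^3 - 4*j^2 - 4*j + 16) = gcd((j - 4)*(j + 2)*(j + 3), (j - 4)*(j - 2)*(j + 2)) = j^2 - 2*j - 8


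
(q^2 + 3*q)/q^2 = (q + 3)/q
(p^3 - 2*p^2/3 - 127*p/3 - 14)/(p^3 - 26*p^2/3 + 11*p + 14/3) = (p + 6)/(p - 2)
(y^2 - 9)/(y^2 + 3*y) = (y - 3)/y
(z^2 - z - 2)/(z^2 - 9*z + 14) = (z + 1)/(z - 7)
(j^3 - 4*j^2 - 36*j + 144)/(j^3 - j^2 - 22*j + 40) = (j^2 - 36)/(j^2 + 3*j - 10)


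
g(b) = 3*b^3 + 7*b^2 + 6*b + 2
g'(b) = 9*b^2 + 14*b + 6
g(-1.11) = -0.14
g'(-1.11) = 1.55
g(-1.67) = -2.47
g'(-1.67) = 7.72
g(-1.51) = -1.43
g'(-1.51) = 5.38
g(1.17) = 23.41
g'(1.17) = 34.70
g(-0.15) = 1.25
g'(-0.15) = 4.10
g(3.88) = 305.89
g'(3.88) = 195.81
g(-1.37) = -0.80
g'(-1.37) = 3.71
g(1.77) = 51.19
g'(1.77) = 58.98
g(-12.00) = -4246.00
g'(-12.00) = 1134.00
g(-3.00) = -34.00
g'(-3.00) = 45.00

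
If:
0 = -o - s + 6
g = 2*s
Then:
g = 2*s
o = 6 - s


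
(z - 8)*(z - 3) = z^2 - 11*z + 24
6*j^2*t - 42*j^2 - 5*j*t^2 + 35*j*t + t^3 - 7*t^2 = (-3*j + t)*(-2*j + t)*(t - 7)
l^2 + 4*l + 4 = (l + 2)^2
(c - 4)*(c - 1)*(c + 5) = c^3 - 21*c + 20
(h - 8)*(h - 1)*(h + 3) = h^3 - 6*h^2 - 19*h + 24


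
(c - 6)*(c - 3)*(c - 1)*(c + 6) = c^4 - 4*c^3 - 33*c^2 + 144*c - 108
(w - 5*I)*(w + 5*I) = w^2 + 25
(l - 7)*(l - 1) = l^2 - 8*l + 7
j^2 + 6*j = j*(j + 6)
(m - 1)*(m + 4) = m^2 + 3*m - 4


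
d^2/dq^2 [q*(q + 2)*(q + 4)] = 6*q + 12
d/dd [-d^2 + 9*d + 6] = 9 - 2*d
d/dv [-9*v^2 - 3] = -18*v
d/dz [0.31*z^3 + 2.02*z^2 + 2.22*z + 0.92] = 0.93*z^2 + 4.04*z + 2.22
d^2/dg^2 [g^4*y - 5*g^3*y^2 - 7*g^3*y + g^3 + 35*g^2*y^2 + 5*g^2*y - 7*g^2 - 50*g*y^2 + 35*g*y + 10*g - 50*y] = 12*g^2*y - 30*g*y^2 - 42*g*y + 6*g + 70*y^2 + 10*y - 14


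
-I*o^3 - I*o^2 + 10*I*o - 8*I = (o - 2)*(o + 4)*(-I*o + I)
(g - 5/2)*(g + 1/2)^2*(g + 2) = g^4 + g^3/2 - 21*g^2/4 - 41*g/8 - 5/4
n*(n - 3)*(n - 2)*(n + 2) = n^4 - 3*n^3 - 4*n^2 + 12*n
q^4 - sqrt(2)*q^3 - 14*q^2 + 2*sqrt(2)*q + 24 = (q - 3*sqrt(2))*(q - sqrt(2))*(q + sqrt(2))*(q + 2*sqrt(2))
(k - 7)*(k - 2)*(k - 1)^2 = k^4 - 11*k^3 + 33*k^2 - 37*k + 14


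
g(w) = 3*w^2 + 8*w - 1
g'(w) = 6*w + 8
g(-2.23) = -3.92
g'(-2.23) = -5.38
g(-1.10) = -6.17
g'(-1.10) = 1.40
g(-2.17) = -4.23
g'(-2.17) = -5.02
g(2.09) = 28.82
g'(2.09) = 20.54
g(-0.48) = -4.15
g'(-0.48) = 5.12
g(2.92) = 47.94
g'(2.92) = 25.52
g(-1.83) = -5.59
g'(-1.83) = -2.98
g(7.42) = 223.53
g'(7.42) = 52.52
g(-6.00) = 59.00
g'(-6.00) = -28.00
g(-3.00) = 2.00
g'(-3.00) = -10.00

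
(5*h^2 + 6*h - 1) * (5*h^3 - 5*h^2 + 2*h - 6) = 25*h^5 + 5*h^4 - 25*h^3 - 13*h^2 - 38*h + 6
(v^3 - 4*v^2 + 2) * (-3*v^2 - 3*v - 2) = -3*v^5 + 9*v^4 + 10*v^3 + 2*v^2 - 6*v - 4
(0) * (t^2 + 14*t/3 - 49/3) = 0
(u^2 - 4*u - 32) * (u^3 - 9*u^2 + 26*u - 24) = u^5 - 13*u^4 + 30*u^3 + 160*u^2 - 736*u + 768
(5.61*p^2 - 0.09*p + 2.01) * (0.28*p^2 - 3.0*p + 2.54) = 1.5708*p^4 - 16.8552*p^3 + 15.0822*p^2 - 6.2586*p + 5.1054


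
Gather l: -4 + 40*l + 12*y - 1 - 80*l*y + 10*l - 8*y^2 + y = l*(50 - 80*y) - 8*y^2 + 13*y - 5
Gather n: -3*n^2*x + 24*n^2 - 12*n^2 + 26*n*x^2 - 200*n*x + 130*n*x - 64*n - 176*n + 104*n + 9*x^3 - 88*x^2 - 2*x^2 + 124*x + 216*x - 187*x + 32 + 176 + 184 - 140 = n^2*(12 - 3*x) + n*(26*x^2 - 70*x - 136) + 9*x^3 - 90*x^2 + 153*x + 252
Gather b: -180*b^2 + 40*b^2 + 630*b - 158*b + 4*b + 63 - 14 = -140*b^2 + 476*b + 49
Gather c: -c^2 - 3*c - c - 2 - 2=-c^2 - 4*c - 4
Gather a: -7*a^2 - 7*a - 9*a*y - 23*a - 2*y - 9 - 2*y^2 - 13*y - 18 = -7*a^2 + a*(-9*y - 30) - 2*y^2 - 15*y - 27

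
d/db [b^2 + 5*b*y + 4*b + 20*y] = 2*b + 5*y + 4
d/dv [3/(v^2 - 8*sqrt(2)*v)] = 6*(-v + 4*sqrt(2))/(v^2*(v - 8*sqrt(2))^2)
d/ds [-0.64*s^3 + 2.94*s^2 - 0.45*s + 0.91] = -1.92*s^2 + 5.88*s - 0.45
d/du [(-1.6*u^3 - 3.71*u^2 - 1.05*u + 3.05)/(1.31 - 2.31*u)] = (7.392*u^3 + 2.2821*u^2 - 9.7202*u + 5.67)/(5.3361*u^2 - 6.0522*u + 1.7161)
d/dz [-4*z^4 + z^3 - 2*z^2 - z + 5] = -16*z^3 + 3*z^2 - 4*z - 1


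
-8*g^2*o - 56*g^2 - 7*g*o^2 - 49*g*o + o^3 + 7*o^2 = (-8*g + o)*(g + o)*(o + 7)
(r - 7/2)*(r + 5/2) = r^2 - r - 35/4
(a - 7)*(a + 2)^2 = a^3 - 3*a^2 - 24*a - 28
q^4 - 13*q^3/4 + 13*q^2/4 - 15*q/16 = q*(q - 3/2)*(q - 5/4)*(q - 1/2)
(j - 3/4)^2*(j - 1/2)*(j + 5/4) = j^4 - 3*j^3/4 - 19*j^2/16 + 87*j/64 - 45/128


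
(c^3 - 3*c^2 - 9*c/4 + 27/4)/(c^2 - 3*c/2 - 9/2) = c - 3/2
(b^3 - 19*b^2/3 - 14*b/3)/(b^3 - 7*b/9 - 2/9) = 3*b*(b - 7)/(3*b^2 - 2*b - 1)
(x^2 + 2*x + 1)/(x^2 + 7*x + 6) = (x + 1)/(x + 6)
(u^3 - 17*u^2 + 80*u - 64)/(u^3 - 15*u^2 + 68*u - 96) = (u^2 - 9*u + 8)/(u^2 - 7*u + 12)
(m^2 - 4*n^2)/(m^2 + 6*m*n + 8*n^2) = (m - 2*n)/(m + 4*n)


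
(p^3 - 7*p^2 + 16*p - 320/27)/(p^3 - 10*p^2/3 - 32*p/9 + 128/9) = (p - 5/3)/(p + 2)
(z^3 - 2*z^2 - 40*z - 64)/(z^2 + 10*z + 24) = (z^2 - 6*z - 16)/(z + 6)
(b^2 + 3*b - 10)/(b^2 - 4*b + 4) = (b + 5)/(b - 2)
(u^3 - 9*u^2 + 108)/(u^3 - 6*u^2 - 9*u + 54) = (u - 6)/(u - 3)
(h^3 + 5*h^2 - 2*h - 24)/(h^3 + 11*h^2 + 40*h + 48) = (h - 2)/(h + 4)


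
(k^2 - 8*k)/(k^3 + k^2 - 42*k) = (k - 8)/(k^2 + k - 42)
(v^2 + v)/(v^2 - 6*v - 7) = v/(v - 7)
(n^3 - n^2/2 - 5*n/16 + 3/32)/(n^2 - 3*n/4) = n + 1/4 - 1/(8*n)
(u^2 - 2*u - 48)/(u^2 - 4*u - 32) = (u + 6)/(u + 4)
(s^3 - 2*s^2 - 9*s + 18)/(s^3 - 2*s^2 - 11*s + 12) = (s^2 - 5*s + 6)/(s^2 - 5*s + 4)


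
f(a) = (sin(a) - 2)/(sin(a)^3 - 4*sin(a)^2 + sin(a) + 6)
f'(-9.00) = -0.64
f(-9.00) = -0.50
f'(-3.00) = -0.31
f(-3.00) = -0.37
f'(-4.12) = -0.01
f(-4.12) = -0.25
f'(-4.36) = -0.00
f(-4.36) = -0.25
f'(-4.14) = -0.01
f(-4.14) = -0.25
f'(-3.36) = -0.13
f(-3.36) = -0.30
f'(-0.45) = 0.69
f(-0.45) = -0.52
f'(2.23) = -0.02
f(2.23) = -0.25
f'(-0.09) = 0.27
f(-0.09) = -0.36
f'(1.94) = -0.00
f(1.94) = -0.25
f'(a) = (sin(a) - 2)*(-3*sin(a)^2*cos(a) + 8*sin(a)*cos(a) - cos(a))/(sin(a)^3 - 4*sin(a)^2 + sin(a) + 6)^2 + cos(a)/(sin(a)^3 - 4*sin(a)^2 + sin(a) + 6)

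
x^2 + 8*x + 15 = (x + 3)*(x + 5)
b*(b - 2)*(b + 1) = b^3 - b^2 - 2*b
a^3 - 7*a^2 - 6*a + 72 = (a - 6)*(a - 4)*(a + 3)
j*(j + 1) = j^2 + j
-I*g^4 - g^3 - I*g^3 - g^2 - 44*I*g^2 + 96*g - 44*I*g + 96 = (g - 8*I)*(g + 3*I)*(g + 4*I)*(-I*g - I)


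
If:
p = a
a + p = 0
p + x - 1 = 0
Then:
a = 0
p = 0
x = 1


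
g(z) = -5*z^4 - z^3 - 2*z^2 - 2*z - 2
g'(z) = -20*z^3 - 3*z^2 - 4*z - 2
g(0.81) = -7.62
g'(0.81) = -17.84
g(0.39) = -3.26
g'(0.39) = -5.20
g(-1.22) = -11.80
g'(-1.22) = 34.73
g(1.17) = -18.05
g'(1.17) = -42.82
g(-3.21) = -513.98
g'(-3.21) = 641.45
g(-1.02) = -6.39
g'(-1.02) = 20.18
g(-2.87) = -328.33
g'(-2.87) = 457.57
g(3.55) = -873.16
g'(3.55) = -948.78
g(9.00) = -33716.00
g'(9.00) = -14861.00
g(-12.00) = -102218.00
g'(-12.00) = 34174.00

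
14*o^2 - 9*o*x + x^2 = (-7*o + x)*(-2*o + x)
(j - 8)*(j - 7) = j^2 - 15*j + 56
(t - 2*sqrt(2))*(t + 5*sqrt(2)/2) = t^2 + sqrt(2)*t/2 - 10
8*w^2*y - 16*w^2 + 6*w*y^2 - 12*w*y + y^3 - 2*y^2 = (2*w + y)*(4*w + y)*(y - 2)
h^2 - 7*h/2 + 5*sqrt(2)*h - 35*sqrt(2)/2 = (h - 7/2)*(h + 5*sqrt(2))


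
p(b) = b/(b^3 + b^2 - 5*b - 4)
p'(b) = b*(-3*b^2 - 2*b + 5)/(b^3 + b^2 - 5*b - 4)^2 + 1/(b^3 + b^2 - 5*b - 4)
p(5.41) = 0.03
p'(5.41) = -0.01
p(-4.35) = 0.10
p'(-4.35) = 0.07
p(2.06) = -1.57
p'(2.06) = -14.89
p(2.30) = 1.18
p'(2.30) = -8.78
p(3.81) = 0.08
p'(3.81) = -0.06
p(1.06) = -0.15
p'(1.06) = -0.15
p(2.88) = 0.21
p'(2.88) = -0.32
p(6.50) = 0.02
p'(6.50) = -0.01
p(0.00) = 0.00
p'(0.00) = -0.25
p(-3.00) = 0.43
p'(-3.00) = 0.84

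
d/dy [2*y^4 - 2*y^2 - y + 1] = 8*y^3 - 4*y - 1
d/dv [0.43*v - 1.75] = 0.430000000000000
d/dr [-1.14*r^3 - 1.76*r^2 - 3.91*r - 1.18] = -3.42*r^2 - 3.52*r - 3.91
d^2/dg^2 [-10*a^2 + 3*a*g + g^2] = 2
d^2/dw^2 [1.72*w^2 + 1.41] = 3.44000000000000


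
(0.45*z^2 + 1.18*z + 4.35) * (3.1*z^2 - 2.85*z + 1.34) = 1.395*z^4 + 2.3755*z^3 + 10.725*z^2 - 10.8163*z + 5.829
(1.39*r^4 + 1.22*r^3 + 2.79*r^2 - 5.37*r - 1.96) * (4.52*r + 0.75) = 6.2828*r^5 + 6.5569*r^4 + 13.5258*r^3 - 22.1799*r^2 - 12.8867*r - 1.47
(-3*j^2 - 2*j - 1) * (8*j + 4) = -24*j^3 - 28*j^2 - 16*j - 4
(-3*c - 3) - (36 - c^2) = c^2 - 3*c - 39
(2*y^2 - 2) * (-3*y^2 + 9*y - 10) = -6*y^4 + 18*y^3 - 14*y^2 - 18*y + 20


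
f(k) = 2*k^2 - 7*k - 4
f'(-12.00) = -55.00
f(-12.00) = 368.00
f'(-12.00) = -55.00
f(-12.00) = 368.00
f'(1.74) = -0.04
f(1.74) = -10.12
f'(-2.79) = -18.16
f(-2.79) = 31.10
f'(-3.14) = -19.56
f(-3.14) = 37.70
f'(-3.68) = -21.72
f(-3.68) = 48.84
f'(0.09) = -6.64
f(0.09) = -4.61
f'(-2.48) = -16.92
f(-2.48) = 25.66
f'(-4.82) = -26.28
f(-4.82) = 76.20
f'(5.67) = 15.68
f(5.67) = 20.61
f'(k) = 4*k - 7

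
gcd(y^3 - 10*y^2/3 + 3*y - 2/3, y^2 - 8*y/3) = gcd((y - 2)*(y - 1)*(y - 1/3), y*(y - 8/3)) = 1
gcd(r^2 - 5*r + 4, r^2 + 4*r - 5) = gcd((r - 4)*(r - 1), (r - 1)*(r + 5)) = r - 1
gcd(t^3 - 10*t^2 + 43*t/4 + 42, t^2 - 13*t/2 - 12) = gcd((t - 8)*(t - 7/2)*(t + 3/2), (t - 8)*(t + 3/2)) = t^2 - 13*t/2 - 12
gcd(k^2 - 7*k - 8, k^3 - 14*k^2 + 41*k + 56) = k^2 - 7*k - 8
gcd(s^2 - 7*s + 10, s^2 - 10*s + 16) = s - 2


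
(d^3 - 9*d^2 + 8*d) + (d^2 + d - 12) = d^3 - 8*d^2 + 9*d - 12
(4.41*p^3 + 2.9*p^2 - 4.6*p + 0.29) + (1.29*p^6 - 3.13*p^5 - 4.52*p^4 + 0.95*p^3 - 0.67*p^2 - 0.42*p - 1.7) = 1.29*p^6 - 3.13*p^5 - 4.52*p^4 + 5.36*p^3 + 2.23*p^2 - 5.02*p - 1.41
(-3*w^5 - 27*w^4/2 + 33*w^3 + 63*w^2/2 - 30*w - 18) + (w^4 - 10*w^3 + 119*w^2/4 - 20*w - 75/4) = -3*w^5 - 25*w^4/2 + 23*w^3 + 245*w^2/4 - 50*w - 147/4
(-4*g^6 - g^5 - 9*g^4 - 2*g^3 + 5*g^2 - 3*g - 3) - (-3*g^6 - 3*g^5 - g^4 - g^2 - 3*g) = -g^6 + 2*g^5 - 8*g^4 - 2*g^3 + 6*g^2 - 3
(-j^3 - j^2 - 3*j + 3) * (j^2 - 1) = -j^5 - j^4 - 2*j^3 + 4*j^2 + 3*j - 3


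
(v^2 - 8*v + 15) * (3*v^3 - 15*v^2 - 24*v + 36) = 3*v^5 - 39*v^4 + 141*v^3 + 3*v^2 - 648*v + 540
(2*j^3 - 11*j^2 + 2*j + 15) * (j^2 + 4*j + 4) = 2*j^5 - 3*j^4 - 34*j^3 - 21*j^2 + 68*j + 60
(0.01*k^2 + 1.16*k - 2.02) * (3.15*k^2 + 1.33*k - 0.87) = 0.0315*k^4 + 3.6673*k^3 - 4.8289*k^2 - 3.6958*k + 1.7574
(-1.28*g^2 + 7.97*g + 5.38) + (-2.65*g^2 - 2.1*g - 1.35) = -3.93*g^2 + 5.87*g + 4.03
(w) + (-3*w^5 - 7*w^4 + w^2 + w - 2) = -3*w^5 - 7*w^4 + w^2 + 2*w - 2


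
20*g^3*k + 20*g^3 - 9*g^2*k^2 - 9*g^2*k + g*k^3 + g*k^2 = (-5*g + k)*(-4*g + k)*(g*k + g)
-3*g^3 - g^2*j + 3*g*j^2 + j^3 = (-g + j)*(g + j)*(3*g + j)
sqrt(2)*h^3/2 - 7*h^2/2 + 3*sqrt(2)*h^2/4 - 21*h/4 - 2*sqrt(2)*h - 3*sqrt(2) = (h + 3/2)*(h - 4*sqrt(2))*(sqrt(2)*h/2 + 1/2)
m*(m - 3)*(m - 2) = m^3 - 5*m^2 + 6*m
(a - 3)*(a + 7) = a^2 + 4*a - 21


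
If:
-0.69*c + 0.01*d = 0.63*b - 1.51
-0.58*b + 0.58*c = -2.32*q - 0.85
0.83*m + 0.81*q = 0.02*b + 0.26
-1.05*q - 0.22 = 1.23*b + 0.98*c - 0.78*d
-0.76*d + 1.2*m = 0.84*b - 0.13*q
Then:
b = -0.03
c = 2.24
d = 1.80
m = 1.22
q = -0.93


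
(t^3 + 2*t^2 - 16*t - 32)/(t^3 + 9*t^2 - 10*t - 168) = (t^2 + 6*t + 8)/(t^2 + 13*t + 42)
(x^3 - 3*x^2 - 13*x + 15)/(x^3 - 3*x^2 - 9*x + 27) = (x^2 - 6*x + 5)/(x^2 - 6*x + 9)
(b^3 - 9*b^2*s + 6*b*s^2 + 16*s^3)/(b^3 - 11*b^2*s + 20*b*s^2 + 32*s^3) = (-b + 2*s)/(-b + 4*s)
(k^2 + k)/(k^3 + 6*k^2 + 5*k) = 1/(k + 5)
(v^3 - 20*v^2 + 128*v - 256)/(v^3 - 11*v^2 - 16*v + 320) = (v - 4)/(v + 5)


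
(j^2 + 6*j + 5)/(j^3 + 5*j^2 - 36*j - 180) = (j + 1)/(j^2 - 36)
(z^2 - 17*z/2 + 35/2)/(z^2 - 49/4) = 2*(z - 5)/(2*z + 7)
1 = 1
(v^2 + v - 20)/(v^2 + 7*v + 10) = (v - 4)/(v + 2)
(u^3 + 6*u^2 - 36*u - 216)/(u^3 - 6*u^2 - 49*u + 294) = (u^2 + 12*u + 36)/(u^2 - 49)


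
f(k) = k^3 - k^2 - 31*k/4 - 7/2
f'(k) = 3*k^2 - 2*k - 31/4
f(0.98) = -11.11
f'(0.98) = -6.83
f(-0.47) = -0.18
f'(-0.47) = -6.15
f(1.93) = -14.99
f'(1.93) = -0.44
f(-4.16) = -60.56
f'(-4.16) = 52.49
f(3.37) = -2.70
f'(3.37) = 19.58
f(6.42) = 170.14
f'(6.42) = 103.06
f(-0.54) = 0.24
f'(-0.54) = -5.80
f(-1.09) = 2.46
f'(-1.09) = -2.01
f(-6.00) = -209.00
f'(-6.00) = 112.25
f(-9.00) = -743.75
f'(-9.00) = 253.25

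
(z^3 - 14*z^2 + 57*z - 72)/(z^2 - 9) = (z^2 - 11*z + 24)/(z + 3)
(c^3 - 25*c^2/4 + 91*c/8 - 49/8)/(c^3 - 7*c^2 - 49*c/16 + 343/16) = 2*(2*c^2 - 9*c + 7)/(4*c^2 - 21*c - 49)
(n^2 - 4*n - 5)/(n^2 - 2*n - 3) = (n - 5)/(n - 3)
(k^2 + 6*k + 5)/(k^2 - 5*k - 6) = (k + 5)/(k - 6)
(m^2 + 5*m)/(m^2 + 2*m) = (m + 5)/(m + 2)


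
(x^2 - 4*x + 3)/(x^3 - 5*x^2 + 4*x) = (x - 3)/(x*(x - 4))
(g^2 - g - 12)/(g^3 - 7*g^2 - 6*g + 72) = 1/(g - 6)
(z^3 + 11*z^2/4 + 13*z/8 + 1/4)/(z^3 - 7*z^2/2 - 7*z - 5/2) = (4*z^2 + 9*z + 2)/(4*(z^2 - 4*z - 5))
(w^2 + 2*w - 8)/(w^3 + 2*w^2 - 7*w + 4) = (w - 2)/(w^2 - 2*w + 1)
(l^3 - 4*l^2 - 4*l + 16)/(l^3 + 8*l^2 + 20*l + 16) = (l^2 - 6*l + 8)/(l^2 + 6*l + 8)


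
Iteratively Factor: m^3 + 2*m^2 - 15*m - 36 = (m + 3)*(m^2 - m - 12) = (m + 3)^2*(m - 4)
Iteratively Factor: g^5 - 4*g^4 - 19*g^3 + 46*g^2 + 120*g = (g)*(g^4 - 4*g^3 - 19*g^2 + 46*g + 120) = g*(g + 3)*(g^3 - 7*g^2 + 2*g + 40) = g*(g - 5)*(g + 3)*(g^2 - 2*g - 8) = g*(g - 5)*(g + 2)*(g + 3)*(g - 4)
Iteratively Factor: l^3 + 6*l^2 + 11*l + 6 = (l + 1)*(l^2 + 5*l + 6) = (l + 1)*(l + 3)*(l + 2)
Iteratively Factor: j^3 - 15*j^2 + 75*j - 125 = (j - 5)*(j^2 - 10*j + 25) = (j - 5)^2*(j - 5)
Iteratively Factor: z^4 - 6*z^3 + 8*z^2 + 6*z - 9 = (z - 3)*(z^3 - 3*z^2 - z + 3) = (z - 3)*(z - 1)*(z^2 - 2*z - 3) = (z - 3)*(z - 1)*(z + 1)*(z - 3)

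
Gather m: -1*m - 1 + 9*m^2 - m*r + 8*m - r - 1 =9*m^2 + m*(7 - r) - r - 2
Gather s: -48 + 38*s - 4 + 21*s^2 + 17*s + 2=21*s^2 + 55*s - 50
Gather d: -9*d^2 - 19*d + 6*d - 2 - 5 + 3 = -9*d^2 - 13*d - 4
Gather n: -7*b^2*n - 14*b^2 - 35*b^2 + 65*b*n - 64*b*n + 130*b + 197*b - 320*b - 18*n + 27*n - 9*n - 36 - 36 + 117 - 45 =-49*b^2 + 7*b + n*(-7*b^2 + b)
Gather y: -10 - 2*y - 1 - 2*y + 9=-4*y - 2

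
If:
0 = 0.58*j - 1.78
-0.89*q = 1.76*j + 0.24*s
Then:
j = 3.07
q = -0.269662921348315*s - 6.06896551724138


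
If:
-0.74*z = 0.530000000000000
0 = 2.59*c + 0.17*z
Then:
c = 0.05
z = -0.72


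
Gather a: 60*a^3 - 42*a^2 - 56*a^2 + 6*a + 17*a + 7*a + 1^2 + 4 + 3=60*a^3 - 98*a^2 + 30*a + 8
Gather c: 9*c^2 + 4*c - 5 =9*c^2 + 4*c - 5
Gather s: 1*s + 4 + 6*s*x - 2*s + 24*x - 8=s*(6*x - 1) + 24*x - 4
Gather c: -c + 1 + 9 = 10 - c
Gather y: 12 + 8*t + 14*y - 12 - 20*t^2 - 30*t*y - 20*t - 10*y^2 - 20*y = -20*t^2 - 12*t - 10*y^2 + y*(-30*t - 6)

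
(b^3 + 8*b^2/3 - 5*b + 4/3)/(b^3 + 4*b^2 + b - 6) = (3*b^2 + 11*b - 4)/(3*(b^2 + 5*b + 6))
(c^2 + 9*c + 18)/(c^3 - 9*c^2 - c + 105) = (c + 6)/(c^2 - 12*c + 35)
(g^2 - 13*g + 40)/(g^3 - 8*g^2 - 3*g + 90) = (g - 8)/(g^2 - 3*g - 18)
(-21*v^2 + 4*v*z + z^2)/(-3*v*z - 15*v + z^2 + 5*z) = (7*v + z)/(z + 5)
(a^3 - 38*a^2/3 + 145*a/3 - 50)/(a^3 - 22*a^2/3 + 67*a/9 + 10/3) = 3*(a - 5)/(3*a + 1)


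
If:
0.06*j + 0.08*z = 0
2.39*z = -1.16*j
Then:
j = 0.00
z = 0.00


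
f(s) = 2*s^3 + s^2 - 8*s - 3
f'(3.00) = 52.00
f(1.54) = -5.64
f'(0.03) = -7.93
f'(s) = 6*s^2 + 2*s - 8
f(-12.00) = -3219.00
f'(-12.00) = 832.00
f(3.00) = 36.00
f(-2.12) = -0.60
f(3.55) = 70.68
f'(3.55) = 74.72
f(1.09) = -7.94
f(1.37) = -6.94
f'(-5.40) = 156.16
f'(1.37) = 6.00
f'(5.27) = 169.18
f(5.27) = 275.34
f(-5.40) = -245.57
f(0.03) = -3.24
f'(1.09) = 1.31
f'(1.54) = 9.31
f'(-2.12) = 14.73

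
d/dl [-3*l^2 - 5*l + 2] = -6*l - 5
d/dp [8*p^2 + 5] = 16*p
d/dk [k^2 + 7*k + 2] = 2*k + 7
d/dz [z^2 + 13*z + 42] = 2*z + 13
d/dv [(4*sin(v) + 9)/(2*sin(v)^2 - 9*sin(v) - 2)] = (-8*sin(v)^2 - 36*sin(v) + 73)*cos(v)/(9*sin(v) + 2*cos(v)^2)^2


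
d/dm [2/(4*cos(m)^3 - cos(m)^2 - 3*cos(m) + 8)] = 8*(-sin(2*m) + 3*sin(3*m))/(-cos(2*m) + 2*cos(3*m) + 15)^2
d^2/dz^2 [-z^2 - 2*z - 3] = -2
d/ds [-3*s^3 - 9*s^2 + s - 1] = -9*s^2 - 18*s + 1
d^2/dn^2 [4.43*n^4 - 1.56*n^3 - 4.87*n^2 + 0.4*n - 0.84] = 53.16*n^2 - 9.36*n - 9.74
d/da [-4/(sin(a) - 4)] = 4*cos(a)/(sin(a) - 4)^2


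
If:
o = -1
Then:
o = -1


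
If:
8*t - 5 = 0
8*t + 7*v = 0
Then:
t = 5/8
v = -5/7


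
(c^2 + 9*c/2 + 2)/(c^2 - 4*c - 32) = (c + 1/2)/(c - 8)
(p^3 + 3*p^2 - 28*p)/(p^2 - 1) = p*(p^2 + 3*p - 28)/(p^2 - 1)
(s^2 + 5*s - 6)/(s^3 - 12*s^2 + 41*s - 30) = (s + 6)/(s^2 - 11*s + 30)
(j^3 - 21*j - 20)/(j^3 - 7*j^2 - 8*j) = (j^2 - j - 20)/(j*(j - 8))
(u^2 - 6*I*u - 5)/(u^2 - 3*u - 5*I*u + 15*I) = (u - I)/(u - 3)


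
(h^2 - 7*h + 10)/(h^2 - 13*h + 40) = (h - 2)/(h - 8)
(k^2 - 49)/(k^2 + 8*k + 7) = (k - 7)/(k + 1)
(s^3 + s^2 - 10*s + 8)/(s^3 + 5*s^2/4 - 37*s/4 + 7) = 4*(s - 2)/(4*s - 7)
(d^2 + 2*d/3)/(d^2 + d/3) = (3*d + 2)/(3*d + 1)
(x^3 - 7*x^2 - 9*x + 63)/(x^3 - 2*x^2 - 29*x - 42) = (x - 3)/(x + 2)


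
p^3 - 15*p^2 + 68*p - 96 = (p - 8)*(p - 4)*(p - 3)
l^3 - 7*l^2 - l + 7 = (l - 7)*(l - 1)*(l + 1)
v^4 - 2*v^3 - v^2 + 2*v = v*(v - 2)*(v - 1)*(v + 1)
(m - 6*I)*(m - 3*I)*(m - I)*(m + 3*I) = m^4 - 7*I*m^3 + 3*m^2 - 63*I*m - 54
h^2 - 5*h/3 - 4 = (h - 3)*(h + 4/3)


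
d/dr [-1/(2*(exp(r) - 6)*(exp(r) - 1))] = (exp(r) - 7/2)/(4*(exp(r) - 6)^2*sinh(r/2)^2)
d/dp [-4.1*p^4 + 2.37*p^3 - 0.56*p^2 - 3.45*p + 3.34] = -16.4*p^3 + 7.11*p^2 - 1.12*p - 3.45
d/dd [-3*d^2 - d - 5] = -6*d - 1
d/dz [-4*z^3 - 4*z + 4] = -12*z^2 - 4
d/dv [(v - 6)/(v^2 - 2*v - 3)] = (v^2 - 2*v - 2*(v - 6)*(v - 1) - 3)/(-v^2 + 2*v + 3)^2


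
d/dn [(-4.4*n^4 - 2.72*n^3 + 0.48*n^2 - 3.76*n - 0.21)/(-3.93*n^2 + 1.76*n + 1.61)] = (34.584*n^5 - 12.5424*n^4 - 37.9104*n^3 - 27.0696*n^2 - 0.105*n - 5.684)/(15.4449*n^4 - 13.8336*n^3 - 9.557*n^2 + 5.6672*n + 2.5921)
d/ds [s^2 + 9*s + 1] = 2*s + 9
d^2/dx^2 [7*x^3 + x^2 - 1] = 42*x + 2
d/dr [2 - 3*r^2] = -6*r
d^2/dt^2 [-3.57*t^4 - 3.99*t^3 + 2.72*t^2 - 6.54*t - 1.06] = -42.84*t^2 - 23.94*t + 5.44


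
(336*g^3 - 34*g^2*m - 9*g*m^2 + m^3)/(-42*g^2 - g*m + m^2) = -8*g + m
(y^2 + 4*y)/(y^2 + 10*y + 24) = y/(y + 6)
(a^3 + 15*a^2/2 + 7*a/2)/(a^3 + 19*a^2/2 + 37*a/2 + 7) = a/(a + 2)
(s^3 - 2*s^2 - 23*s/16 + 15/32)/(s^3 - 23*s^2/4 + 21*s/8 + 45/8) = (8*s^2 - 22*s + 5)/(4*(2*s^2 - 13*s + 15))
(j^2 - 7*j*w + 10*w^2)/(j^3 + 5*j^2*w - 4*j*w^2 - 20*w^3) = (j - 5*w)/(j^2 + 7*j*w + 10*w^2)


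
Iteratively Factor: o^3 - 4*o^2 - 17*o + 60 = (o - 5)*(o^2 + o - 12) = (o - 5)*(o - 3)*(o + 4)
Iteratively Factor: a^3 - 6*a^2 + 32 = (a - 4)*(a^2 - 2*a - 8) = (a - 4)*(a + 2)*(a - 4)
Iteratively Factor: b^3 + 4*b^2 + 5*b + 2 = (b + 1)*(b^2 + 3*b + 2) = (b + 1)^2*(b + 2)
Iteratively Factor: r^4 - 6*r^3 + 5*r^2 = (r)*(r^3 - 6*r^2 + 5*r) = r^2*(r^2 - 6*r + 5) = r^2*(r - 5)*(r - 1)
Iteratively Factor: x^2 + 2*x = (x)*(x + 2)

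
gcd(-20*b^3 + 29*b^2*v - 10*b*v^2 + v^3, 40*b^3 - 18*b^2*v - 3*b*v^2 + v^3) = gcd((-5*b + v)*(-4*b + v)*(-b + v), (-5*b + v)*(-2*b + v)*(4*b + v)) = -5*b + v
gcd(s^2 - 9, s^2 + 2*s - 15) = s - 3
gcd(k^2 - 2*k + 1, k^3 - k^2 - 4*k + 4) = k - 1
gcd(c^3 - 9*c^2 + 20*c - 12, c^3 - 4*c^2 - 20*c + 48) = c^2 - 8*c + 12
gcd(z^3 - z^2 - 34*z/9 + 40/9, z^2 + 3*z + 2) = z + 2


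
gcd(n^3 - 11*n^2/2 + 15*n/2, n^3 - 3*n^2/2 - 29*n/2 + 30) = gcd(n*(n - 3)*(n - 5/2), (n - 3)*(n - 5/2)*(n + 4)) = n^2 - 11*n/2 + 15/2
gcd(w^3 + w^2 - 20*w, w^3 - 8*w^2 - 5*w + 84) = w - 4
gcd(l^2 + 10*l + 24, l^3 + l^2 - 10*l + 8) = l + 4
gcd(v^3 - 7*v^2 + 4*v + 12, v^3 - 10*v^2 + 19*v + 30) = v^2 - 5*v - 6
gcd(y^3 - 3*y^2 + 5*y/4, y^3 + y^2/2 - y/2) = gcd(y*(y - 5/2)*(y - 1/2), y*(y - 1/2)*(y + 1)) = y^2 - y/2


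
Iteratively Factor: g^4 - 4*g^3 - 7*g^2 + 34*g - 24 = (g - 4)*(g^3 - 7*g + 6) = (g - 4)*(g - 1)*(g^2 + g - 6) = (g - 4)*(g - 2)*(g - 1)*(g + 3)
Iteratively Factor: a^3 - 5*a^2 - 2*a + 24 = (a - 3)*(a^2 - 2*a - 8) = (a - 3)*(a + 2)*(a - 4)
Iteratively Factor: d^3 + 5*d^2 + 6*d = (d + 2)*(d^2 + 3*d) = d*(d + 2)*(d + 3)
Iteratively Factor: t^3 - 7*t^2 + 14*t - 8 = (t - 4)*(t^2 - 3*t + 2) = (t - 4)*(t - 1)*(t - 2)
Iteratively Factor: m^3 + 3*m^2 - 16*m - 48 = (m - 4)*(m^2 + 7*m + 12) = (m - 4)*(m + 4)*(m + 3)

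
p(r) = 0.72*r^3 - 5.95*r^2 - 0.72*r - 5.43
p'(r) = 2.16*r^2 - 11.9*r - 0.72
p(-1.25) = -15.23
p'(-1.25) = 17.53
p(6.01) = -68.37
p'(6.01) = 5.78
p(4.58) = -64.37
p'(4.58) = -9.91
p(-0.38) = -6.06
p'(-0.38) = 4.11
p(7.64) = -37.15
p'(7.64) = 34.44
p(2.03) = -25.39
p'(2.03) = -15.98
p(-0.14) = -5.45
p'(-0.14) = 0.99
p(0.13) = -5.62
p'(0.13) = -2.23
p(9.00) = 31.02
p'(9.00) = 67.14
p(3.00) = -41.70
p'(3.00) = -16.98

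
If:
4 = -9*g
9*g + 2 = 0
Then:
No Solution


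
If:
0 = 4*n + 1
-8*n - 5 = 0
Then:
No Solution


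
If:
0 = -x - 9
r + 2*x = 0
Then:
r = 18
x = -9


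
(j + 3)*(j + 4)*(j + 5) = j^3 + 12*j^2 + 47*j + 60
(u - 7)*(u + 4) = u^2 - 3*u - 28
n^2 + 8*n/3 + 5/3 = (n + 1)*(n + 5/3)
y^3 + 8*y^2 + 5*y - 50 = (y - 2)*(y + 5)^2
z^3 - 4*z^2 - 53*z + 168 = (z - 8)*(z - 3)*(z + 7)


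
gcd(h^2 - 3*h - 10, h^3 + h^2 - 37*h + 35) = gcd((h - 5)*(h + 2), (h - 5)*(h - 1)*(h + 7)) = h - 5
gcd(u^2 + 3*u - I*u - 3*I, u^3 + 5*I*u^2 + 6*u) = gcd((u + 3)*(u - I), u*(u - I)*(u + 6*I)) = u - I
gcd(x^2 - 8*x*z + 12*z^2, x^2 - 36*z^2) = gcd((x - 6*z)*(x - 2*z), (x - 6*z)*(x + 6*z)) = x - 6*z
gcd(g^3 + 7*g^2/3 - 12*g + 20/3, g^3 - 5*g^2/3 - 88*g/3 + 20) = g^2 + 13*g/3 - 10/3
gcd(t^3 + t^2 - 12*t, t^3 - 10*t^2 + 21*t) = t^2 - 3*t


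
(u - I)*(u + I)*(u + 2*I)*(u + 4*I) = u^4 + 6*I*u^3 - 7*u^2 + 6*I*u - 8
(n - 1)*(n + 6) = n^2 + 5*n - 6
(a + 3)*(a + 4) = a^2 + 7*a + 12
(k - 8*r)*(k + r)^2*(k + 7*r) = k^4 + k^3*r - 57*k^2*r^2 - 113*k*r^3 - 56*r^4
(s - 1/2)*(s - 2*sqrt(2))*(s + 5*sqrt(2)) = s^3 - s^2/2 + 3*sqrt(2)*s^2 - 20*s - 3*sqrt(2)*s/2 + 10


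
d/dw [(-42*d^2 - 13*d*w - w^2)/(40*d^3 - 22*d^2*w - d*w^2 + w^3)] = (-1444*d^4 - 164*d^3*w + 135*d^2*w^2 + 26*d*w^3 + w^4)/(1600*d^6 - 1760*d^5*w + 404*d^4*w^2 + 124*d^3*w^3 - 43*d^2*w^4 - 2*d*w^5 + w^6)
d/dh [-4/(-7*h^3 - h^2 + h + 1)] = 4*(-21*h^2 - 2*h + 1)/(7*h^3 + h^2 - h - 1)^2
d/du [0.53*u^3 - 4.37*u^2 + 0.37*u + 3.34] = 1.59*u^2 - 8.74*u + 0.37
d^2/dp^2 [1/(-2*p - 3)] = -8/(2*p + 3)^3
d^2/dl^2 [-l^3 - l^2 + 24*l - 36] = -6*l - 2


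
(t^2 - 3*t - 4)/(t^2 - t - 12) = (t + 1)/(t + 3)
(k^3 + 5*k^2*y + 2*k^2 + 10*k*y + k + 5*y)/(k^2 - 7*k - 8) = (k^2 + 5*k*y + k + 5*y)/(k - 8)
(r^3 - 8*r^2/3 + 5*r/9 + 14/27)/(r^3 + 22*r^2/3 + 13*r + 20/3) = (27*r^3 - 72*r^2 + 15*r + 14)/(9*(3*r^3 + 22*r^2 + 39*r + 20))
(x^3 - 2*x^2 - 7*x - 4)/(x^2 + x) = x - 3 - 4/x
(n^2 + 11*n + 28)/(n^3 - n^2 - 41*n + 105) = (n + 4)/(n^2 - 8*n + 15)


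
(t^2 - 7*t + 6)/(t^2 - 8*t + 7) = (t - 6)/(t - 7)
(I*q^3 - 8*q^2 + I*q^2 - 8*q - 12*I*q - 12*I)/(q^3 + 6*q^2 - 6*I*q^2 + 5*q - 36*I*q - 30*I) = (I*q^2 - 8*q - 12*I)/(q^2 + q*(5 - 6*I) - 30*I)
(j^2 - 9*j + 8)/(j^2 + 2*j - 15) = (j^2 - 9*j + 8)/(j^2 + 2*j - 15)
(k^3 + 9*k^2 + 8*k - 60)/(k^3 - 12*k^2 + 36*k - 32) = (k^2 + 11*k + 30)/(k^2 - 10*k + 16)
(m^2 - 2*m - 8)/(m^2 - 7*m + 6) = (m^2 - 2*m - 8)/(m^2 - 7*m + 6)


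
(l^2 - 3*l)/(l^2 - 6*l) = (l - 3)/(l - 6)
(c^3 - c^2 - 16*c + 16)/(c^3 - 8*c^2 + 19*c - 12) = (c + 4)/(c - 3)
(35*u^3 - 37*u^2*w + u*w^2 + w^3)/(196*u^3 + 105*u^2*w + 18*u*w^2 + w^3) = (5*u^2 - 6*u*w + w^2)/(28*u^2 + 11*u*w + w^2)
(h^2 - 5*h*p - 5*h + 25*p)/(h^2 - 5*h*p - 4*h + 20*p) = (h - 5)/(h - 4)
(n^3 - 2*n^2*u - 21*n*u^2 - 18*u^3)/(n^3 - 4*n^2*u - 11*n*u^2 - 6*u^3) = (n + 3*u)/(n + u)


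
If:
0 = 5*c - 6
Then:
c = 6/5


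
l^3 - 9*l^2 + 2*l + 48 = (l - 8)*(l - 3)*(l + 2)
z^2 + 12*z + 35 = (z + 5)*(z + 7)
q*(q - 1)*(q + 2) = q^3 + q^2 - 2*q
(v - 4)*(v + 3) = v^2 - v - 12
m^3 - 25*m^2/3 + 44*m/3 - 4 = (m - 6)*(m - 2)*(m - 1/3)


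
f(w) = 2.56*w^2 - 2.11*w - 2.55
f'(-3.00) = -17.47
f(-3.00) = 26.82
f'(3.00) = 13.25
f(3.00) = 14.16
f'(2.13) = 8.80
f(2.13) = 4.57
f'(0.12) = -1.50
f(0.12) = -2.77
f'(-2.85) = -16.70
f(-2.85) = 24.26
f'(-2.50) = -14.91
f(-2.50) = 18.72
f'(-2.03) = -12.50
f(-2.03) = 12.28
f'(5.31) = 25.08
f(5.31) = 58.43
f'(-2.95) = -17.21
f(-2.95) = 25.95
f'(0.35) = -0.32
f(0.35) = -2.97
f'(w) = 5.12*w - 2.11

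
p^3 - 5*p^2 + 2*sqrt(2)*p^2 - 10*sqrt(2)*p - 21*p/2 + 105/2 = (p - 5)*(p - 3*sqrt(2)/2)*(p + 7*sqrt(2)/2)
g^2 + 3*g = g*(g + 3)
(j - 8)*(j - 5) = j^2 - 13*j + 40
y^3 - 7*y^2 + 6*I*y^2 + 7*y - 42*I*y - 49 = (y - 7)*(y - I)*(y + 7*I)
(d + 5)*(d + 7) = d^2 + 12*d + 35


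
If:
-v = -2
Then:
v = 2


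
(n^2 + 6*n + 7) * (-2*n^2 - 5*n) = -2*n^4 - 17*n^3 - 44*n^2 - 35*n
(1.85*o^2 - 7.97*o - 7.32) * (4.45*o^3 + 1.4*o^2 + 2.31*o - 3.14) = 8.2325*o^5 - 32.8765*o^4 - 39.4585*o^3 - 34.4677*o^2 + 8.1166*o + 22.9848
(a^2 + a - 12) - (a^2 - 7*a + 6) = 8*a - 18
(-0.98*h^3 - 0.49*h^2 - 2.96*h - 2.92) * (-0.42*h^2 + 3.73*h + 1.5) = 0.4116*h^5 - 3.4496*h^4 - 2.0545*h^3 - 10.5494*h^2 - 15.3316*h - 4.38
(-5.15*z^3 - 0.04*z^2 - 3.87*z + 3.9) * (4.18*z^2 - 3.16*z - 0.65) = -21.527*z^5 + 16.1068*z^4 - 12.7027*z^3 + 28.5572*z^2 - 9.8085*z - 2.535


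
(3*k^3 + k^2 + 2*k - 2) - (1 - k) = 3*k^3 + k^2 + 3*k - 3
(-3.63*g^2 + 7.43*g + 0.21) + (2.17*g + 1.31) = -3.63*g^2 + 9.6*g + 1.52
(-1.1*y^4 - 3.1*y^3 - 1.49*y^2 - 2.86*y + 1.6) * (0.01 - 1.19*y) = 1.309*y^5 + 3.678*y^4 + 1.7421*y^3 + 3.3885*y^2 - 1.9326*y + 0.016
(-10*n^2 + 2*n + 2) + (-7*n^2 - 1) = -17*n^2 + 2*n + 1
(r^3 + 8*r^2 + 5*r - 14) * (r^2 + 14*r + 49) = r^5 + 22*r^4 + 166*r^3 + 448*r^2 + 49*r - 686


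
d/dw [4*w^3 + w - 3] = 12*w^2 + 1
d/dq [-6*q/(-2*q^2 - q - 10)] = 12*(5 - q^2)/(4*q^4 + 4*q^3 + 41*q^2 + 20*q + 100)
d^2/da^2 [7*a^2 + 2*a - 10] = 14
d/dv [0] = 0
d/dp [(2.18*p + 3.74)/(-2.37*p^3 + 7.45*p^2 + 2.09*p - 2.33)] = (10.3332*p^3 + 10.3504*p^2 - 55.726*p - 12.896)/(5.6169*p^6 - 35.313*p^5 + 45.5959*p^4 + 42.1852*p^3 - 30.3489*p^2 - 9.7394*p + 5.4289)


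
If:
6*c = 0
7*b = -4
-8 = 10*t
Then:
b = -4/7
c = 0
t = -4/5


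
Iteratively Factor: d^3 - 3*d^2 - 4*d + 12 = (d - 2)*(d^2 - d - 6) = (d - 3)*(d - 2)*(d + 2)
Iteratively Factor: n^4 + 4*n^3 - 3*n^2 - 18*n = (n + 3)*(n^3 + n^2 - 6*n) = (n + 3)^2*(n^2 - 2*n) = n*(n + 3)^2*(n - 2)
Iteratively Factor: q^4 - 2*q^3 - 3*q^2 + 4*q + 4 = (q + 1)*(q^3 - 3*q^2 + 4) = (q + 1)^2*(q^2 - 4*q + 4) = (q - 2)*(q + 1)^2*(q - 2)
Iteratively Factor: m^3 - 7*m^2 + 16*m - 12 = (m - 2)*(m^2 - 5*m + 6) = (m - 2)^2*(m - 3)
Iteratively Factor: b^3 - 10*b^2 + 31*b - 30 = (b - 3)*(b^2 - 7*b + 10) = (b - 5)*(b - 3)*(b - 2)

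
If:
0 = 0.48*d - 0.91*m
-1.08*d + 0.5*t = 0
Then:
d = 0.462962962962963*t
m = 0.244200244200244*t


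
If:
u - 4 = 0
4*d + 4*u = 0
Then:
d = -4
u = 4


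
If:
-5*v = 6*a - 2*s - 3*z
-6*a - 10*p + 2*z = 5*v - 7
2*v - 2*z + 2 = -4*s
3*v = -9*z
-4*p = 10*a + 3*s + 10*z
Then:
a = -257/1520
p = 2433/3040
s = -381/760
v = 3/1520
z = -1/1520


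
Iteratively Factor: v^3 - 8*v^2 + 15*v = (v - 3)*(v^2 - 5*v) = (v - 5)*(v - 3)*(v)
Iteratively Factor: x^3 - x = (x - 1)*(x^2 + x) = x*(x - 1)*(x + 1)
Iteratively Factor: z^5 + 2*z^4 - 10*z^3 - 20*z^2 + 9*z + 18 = (z - 3)*(z^4 + 5*z^3 + 5*z^2 - 5*z - 6) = (z - 3)*(z + 3)*(z^3 + 2*z^2 - z - 2) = (z - 3)*(z + 1)*(z + 3)*(z^2 + z - 2) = (z - 3)*(z + 1)*(z + 2)*(z + 3)*(z - 1)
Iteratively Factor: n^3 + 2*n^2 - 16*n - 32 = (n + 4)*(n^2 - 2*n - 8) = (n - 4)*(n + 4)*(n + 2)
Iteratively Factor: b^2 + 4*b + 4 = (b + 2)*(b + 2)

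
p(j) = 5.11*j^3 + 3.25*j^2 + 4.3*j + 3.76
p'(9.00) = 1304.53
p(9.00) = 4030.90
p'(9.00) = 1304.53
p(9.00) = 4030.90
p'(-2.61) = 91.76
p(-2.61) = -76.18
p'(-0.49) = 4.80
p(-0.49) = 1.83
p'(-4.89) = 339.09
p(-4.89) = -537.07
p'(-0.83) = 9.47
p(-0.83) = -0.49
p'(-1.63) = 34.44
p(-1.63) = -16.74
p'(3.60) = 226.38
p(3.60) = 299.77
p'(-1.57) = 31.88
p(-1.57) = -14.76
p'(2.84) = 146.41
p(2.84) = 159.24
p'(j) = 15.33*j^2 + 6.5*j + 4.3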